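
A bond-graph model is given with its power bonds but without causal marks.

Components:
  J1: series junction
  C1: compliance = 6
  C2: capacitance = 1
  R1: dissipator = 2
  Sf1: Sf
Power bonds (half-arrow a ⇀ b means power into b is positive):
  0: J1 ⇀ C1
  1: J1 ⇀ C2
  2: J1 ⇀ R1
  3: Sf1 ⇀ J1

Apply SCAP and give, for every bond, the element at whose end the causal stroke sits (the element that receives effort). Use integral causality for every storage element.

bond 0 stroke at J1
bond 1 stroke at J1
bond 2 stroke at J1
bond 3 stroke at Sf1

b3 stroke→Sf1  (Sf1 fixes flow; stroke at Sf1)
b0 stroke→J1  (common-f at J1 fixed by 3)
b1 stroke→J1  (1-jn J1 has f-setter on 3)
b2 stroke→J1  (J1: bond 3 brought flow, rest push out)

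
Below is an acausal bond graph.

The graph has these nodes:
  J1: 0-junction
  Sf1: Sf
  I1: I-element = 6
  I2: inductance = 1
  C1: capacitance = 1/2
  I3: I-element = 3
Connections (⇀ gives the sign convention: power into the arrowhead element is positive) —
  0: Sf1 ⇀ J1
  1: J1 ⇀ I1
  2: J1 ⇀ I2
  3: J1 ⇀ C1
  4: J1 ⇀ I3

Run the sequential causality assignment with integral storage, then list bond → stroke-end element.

bond 0 stroke→Sf1  (Sf1: flow source, stroke at near end)
bond 1 stroke→I1  (prefer integral on I1)
bond 2 stroke→I2  (I2 outputs flow p/I2)
bond 3 stroke→J1  (C1 outputs effort q/C1)
bond 4 stroke→I3  (J1: bond 3 brought effort, rest push out)

bond 0 stroke→Sf1
bond 1 stroke→I1
bond 2 stroke→I2
bond 3 stroke→J1
bond 4 stroke→I3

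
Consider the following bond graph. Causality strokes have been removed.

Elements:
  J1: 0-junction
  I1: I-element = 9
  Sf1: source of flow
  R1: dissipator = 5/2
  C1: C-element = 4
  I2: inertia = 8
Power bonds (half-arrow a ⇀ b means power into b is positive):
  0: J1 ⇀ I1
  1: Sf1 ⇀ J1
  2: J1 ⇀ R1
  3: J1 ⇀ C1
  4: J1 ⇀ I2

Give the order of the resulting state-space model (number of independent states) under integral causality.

b1 stroke at Sf1  (Sf1 (Sf) sets flow on bond)
b0 stroke at I1  (I1: I, integral causality)
b3 stroke at J1  (prefer integral on C1)
b2 stroke at R1  (common-e at J1 fixed by 3)
b4 stroke at I2  (J1 effort already set via bond 3)

3  (C1, I1, I2 all integral)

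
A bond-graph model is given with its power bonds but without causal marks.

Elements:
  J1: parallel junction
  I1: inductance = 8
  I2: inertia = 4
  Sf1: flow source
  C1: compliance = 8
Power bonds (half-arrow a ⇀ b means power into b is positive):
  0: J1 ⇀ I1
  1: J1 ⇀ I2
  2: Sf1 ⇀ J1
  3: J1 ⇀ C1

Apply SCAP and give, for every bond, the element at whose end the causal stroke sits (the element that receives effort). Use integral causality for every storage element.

b2 stroke→Sf1  (Sf1 fixes flow; stroke at Sf1)
b0 stroke→I1  (I1: I, integral causality)
b1 stroke→I2  (I2 outputs flow p/I2)
b3 stroke→J1  (J1: last free bond brings effort in)

#0 →I1
#1 →I2
#2 →Sf1
#3 →J1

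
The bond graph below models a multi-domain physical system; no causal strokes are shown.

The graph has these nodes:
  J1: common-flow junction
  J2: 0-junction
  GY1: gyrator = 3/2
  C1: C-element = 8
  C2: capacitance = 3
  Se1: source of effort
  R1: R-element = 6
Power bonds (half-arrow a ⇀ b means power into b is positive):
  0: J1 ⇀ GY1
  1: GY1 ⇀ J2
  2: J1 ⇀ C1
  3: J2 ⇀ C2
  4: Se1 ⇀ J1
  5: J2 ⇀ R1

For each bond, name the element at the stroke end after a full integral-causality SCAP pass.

#0 stroke→GY1
#1 stroke→GY1
#2 stroke→J1
#3 stroke→J2
#4 stroke→J1
#5 stroke→R1

bond 4 stroke at J1  (source Se1 imposes e)
bond 2 stroke at J1  (C1: C, integral causality)
bond 0 stroke at GY1  (closing 1-jn rule on J1)
bond 1 stroke at GY1  (through GY1, causality inverts; strokes same side of GY1)
bond 3 stroke at J2  (prefer integral on C2)
bond 5 stroke at R1  (0-jn J2 has e-setter on 3)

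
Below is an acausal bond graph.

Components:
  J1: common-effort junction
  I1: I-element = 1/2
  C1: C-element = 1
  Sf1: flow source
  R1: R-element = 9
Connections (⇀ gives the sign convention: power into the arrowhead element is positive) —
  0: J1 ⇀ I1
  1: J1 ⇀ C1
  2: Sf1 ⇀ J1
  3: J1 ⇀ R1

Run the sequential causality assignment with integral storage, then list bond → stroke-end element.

bond 2 stroke→Sf1  (Sf1 fixes flow; stroke at Sf1)
bond 0 stroke→I1  (I1 outputs flow p/I1)
bond 1 stroke→J1  (prefer integral on C1)
bond 3 stroke→R1  (0-jn J1 has e-setter on 1)

b0 →I1
b1 →J1
b2 →Sf1
b3 →R1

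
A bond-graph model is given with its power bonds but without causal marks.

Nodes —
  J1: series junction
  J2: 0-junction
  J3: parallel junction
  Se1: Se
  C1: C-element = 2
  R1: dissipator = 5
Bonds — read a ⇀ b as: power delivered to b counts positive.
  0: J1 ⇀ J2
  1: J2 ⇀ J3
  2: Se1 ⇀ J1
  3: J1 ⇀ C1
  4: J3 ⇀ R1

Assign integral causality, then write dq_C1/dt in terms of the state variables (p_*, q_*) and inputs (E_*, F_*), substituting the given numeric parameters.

b2 stroke→J1  (Se1: effort source, stroke at far end)
b3 stroke→J1  (C1 outputs effort q/C1)
b0 stroke→J2  (closing 1-jn rule on J1)
b1 stroke→J3  (common-e at J2 fixed by 0)
b4 stroke→R1  (0-jn J3 has e-setter on 1)

dq_C1/dt = E_Se1/5 - q_C1/10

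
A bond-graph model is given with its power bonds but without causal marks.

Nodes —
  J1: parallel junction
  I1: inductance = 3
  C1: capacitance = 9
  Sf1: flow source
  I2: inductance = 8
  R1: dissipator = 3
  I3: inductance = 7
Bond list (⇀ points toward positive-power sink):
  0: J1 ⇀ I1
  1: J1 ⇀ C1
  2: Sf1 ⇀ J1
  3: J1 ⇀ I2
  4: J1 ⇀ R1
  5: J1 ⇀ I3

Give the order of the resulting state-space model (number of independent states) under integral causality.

4  (C1, I1, I2, I3 all integral)

β2 stroke→Sf1  (Sf1: flow source, stroke at near end)
β0 stroke→I1  (prefer integral on I1)
β1 stroke→J1  (C1: C, integral causality)
β3 stroke→I2  (0-jn J1 has e-setter on 1)
β4 stroke→R1  (0-jn J1 has e-setter on 1)
β5 stroke→I3  (J1 effort already set via bond 1)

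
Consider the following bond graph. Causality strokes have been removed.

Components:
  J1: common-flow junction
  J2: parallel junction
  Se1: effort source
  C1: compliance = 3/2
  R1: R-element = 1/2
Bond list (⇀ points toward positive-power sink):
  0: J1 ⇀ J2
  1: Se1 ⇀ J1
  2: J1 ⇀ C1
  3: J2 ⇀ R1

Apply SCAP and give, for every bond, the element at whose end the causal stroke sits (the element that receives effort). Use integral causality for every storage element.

β1 stroke at J1  (Se1 (Se) sets effort on bond)
β2 stroke at J1  (C1: C, integral causality)
β0 stroke at J2  (closing 1-jn rule on J1)
β3 stroke at R1  (J2 effort already set via bond 0)

bond 0 →J2
bond 1 →J1
bond 2 →J1
bond 3 →R1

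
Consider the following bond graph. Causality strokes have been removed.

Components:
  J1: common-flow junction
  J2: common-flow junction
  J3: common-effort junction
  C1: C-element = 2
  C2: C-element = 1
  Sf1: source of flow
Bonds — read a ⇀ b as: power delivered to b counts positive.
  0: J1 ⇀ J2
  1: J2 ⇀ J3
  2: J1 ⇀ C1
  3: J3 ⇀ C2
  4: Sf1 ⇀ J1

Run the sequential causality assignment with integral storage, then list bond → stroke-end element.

bond 4 stroke at Sf1  (Sf1: flow source, stroke at near end)
bond 0 stroke at J1  (1-jn J1 has f-setter on 4)
bond 2 stroke at J1  (J1 flow already set via bond 4)
bond 1 stroke at J2  (J2: bond 0 brought flow, rest push out)
bond 3 stroke at J3  (J3 needs exactly one e-in)

b0 →J1
b1 →J2
b2 →J1
b3 →J3
b4 →Sf1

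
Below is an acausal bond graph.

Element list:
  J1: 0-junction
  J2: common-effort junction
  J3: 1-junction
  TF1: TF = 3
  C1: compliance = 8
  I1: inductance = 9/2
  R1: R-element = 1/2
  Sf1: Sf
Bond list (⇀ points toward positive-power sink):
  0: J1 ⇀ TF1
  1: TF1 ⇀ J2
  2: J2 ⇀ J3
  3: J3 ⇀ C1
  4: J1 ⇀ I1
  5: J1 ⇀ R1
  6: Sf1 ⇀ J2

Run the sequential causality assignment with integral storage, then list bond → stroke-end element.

#0 →J1
#1 →TF1
#2 →J2
#3 →J3
#4 →I1
#5 →R1
#6 →Sf1

β6 |Sf1  (source Sf1 imposes f)
β3 |J3  (prefer integral on C1)
β2 |J2  (closing 1-jn rule on J3)
β1 |TF1  (J2 effort already set via bond 2)
β0 |J1  (TF TF1: opposite of bond 1)
β4 |I1  (0-jn J1 has e-setter on 0)
β5 |R1  (J1: bond 0 brought effort, rest push out)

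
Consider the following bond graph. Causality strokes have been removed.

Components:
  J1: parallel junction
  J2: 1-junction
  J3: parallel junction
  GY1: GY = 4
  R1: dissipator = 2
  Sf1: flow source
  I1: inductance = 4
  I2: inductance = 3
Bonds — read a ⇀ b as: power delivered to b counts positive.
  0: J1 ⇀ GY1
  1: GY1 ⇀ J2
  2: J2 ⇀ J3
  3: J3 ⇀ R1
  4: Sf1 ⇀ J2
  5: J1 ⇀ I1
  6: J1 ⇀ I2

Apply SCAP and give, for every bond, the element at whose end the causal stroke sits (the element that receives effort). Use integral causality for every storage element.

bond 4 stroke→Sf1  (source Sf1 imposes f)
bond 1 stroke→J2  (1-jn J2 has f-setter on 4)
bond 2 stroke→J2  (1-jn J2 has f-setter on 4)
bond 3 stroke→J3  (closing 0-jn rule on J3)
bond 0 stroke→J1  (GY GY1: same side as bond 1)
bond 5 stroke→I1  (J1: bond 0 brought effort, rest push out)
bond 6 stroke→I2  (J1: bond 0 brought effort, rest push out)

#0 stroke→J1
#1 stroke→J2
#2 stroke→J2
#3 stroke→J3
#4 stroke→Sf1
#5 stroke→I1
#6 stroke→I2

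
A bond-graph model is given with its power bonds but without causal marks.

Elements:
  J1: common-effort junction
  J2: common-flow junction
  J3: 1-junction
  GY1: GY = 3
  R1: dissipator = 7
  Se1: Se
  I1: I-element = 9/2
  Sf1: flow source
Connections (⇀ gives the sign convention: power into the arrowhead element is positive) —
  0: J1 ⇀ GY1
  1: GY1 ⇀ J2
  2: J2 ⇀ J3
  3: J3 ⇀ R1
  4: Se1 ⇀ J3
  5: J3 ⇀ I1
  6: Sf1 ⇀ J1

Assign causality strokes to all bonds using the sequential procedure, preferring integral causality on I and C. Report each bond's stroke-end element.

bond 4 stroke at J3  (Se1 fixes effort; stroke away)
bond 6 stroke at Sf1  (Sf1 (Sf) sets flow on bond)
bond 0 stroke at J1  (J1 needs exactly one e-in)
bond 1 stroke at J2  (GY1 both-in/both-out from 0)
bond 2 stroke at J3  (J2 needs exactly one f-in)
bond 5 stroke at I1  (prefer integral on I1)
bond 3 stroke at J3  (J3 flow already set via bond 5)

b0 →J1
b1 →J2
b2 →J3
b3 →J3
b4 →J3
b5 →I1
b6 →Sf1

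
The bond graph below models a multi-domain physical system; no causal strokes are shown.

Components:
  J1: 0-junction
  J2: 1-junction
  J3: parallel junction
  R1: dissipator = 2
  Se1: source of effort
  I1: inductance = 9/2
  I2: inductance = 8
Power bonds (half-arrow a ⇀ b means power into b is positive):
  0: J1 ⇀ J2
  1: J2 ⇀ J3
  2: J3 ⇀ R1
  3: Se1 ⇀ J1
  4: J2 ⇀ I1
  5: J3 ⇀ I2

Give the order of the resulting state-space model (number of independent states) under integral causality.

2  (I1, I2 all integral)

b3 →J1  (Se1 fixes effort; stroke away)
b0 →J2  (J1: bond 3 brought effort, rest push out)
b4 →I1  (I1 outputs flow p/I1)
b1 →J2  (common-f at J2 fixed by 4)
b5 →I2  (I2 integral (f out))
b2 →J3  (closing 0-jn rule on J3)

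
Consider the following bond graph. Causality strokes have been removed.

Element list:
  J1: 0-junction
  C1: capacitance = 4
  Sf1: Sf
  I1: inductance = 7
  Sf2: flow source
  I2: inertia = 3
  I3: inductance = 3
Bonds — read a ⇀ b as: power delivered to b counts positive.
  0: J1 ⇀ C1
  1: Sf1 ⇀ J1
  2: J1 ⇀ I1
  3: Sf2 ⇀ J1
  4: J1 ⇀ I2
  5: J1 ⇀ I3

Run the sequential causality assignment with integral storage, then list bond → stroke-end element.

b1 |Sf1  (Sf1 (Sf) sets flow on bond)
b3 |Sf2  (source Sf2 imposes f)
b0 |J1  (C1: C, integral causality)
b2 |I1  (J1 effort already set via bond 0)
b4 |I2  (J1 effort already set via bond 0)
b5 |I3  (J1 effort already set via bond 0)

bond 0 stroke at J1
bond 1 stroke at Sf1
bond 2 stroke at I1
bond 3 stroke at Sf2
bond 4 stroke at I2
bond 5 stroke at I3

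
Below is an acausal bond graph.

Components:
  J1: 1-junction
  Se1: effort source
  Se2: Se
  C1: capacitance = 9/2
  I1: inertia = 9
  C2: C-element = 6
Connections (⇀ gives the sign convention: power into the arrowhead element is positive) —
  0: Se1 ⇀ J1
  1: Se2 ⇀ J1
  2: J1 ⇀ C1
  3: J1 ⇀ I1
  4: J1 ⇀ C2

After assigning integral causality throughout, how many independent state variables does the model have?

#0 |J1  (Se1 fixes effort; stroke away)
#1 |J1  (Se2: effort source, stroke at far end)
#2 |J1  (prefer integral on C1)
#3 |I1  (I1: I, integral causality)
#4 |J1  (common-f at J1 fixed by 3)

3  (C1, C2, I1 all integral)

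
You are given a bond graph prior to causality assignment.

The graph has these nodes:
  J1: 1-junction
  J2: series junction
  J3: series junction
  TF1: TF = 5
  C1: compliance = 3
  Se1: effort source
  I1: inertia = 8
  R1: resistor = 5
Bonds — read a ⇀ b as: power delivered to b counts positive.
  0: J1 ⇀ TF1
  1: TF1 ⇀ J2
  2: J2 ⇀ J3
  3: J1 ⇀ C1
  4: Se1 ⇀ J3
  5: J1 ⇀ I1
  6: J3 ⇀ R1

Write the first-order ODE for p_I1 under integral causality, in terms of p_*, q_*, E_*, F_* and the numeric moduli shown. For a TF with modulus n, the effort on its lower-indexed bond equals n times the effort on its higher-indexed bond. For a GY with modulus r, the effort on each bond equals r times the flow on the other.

bond 4 |J3  (Se1: effort source, stroke at far end)
bond 3 |J1  (C1 integral (e out))
bond 5 |I1  (I1 integral (f out))
bond 0 |J1  (common-f at J1 fixed by 5)
bond 1 |TF1  (TF1: transformer flips bond 0)
bond 2 |J2  (common-f at J2 fixed by 1)
bond 6 |J3  (J3 flow already set via bond 2)

dp_I1/dt = 5*E_Se1 - 125*p_I1/8 - q_C1/3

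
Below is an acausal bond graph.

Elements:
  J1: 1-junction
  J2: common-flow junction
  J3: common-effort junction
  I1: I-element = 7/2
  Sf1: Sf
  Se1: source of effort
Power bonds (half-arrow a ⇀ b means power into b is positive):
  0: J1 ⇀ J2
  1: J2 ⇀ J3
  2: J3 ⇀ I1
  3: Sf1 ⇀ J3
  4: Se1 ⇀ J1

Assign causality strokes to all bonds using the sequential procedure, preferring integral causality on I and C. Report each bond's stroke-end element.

b0 stroke at J2
b1 stroke at J3
b2 stroke at I1
b3 stroke at Sf1
b4 stroke at J1

β3 |Sf1  (Sf1: flow source, stroke at near end)
β4 |J1  (Se1 (Se) sets effort on bond)
β0 |J2  (J1 needs exactly one f-in)
β1 |J3  (J2 needs exactly one f-in)
β2 |I1  (0-jn J3 has e-setter on 1)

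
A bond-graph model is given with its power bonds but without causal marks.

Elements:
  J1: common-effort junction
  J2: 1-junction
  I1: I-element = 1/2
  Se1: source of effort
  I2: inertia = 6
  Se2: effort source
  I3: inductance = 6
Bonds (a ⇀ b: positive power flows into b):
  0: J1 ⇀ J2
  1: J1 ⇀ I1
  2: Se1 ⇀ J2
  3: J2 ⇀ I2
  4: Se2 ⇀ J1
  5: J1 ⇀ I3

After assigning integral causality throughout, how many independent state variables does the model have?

#2 stroke→J2  (Se1 fixes effort; stroke away)
#4 stroke→J1  (Se2 (Se) sets effort on bond)
#0 stroke→J2  (J1: bond 4 brought effort, rest push out)
#1 stroke→I1  (J1: bond 4 brought effort, rest push out)
#5 stroke→I3  (J1: bond 4 brought effort, rest push out)
#3 stroke→I2  (J2: last free bond brings flow in)

3  (I1, I2, I3 all integral)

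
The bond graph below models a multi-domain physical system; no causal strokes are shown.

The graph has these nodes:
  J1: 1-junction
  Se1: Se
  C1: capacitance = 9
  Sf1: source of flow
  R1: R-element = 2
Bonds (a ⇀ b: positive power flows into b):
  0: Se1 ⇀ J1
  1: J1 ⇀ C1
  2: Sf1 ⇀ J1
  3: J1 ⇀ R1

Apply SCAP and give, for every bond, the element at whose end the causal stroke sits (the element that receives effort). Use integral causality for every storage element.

bond 0 stroke→J1  (Se1 fixes effort; stroke away)
bond 2 stroke→Sf1  (Sf1: flow source, stroke at near end)
bond 1 stroke→J1  (1-jn J1 has f-setter on 2)
bond 3 stroke→J1  (common-f at J1 fixed by 2)

#0 stroke→J1
#1 stroke→J1
#2 stroke→Sf1
#3 stroke→J1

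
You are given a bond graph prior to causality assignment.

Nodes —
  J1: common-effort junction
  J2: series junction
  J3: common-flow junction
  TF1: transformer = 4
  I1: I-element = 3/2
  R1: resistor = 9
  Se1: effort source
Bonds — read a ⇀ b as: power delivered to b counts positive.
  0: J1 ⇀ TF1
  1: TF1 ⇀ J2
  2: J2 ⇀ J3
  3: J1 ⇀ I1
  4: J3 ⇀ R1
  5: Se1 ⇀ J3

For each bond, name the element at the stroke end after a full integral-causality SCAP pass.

β5 stroke at J3  (Se1: effort source, stroke at far end)
β3 stroke at I1  (I1 integral (f out))
β0 stroke at J1  (J1 needs exactly one e-in)
β1 stroke at TF1  (TF1 one-in-one-out from 0)
β2 stroke at J2  (J2: bond 1 brought flow, rest push out)
β4 stroke at J3  (common-f at J3 fixed by 2)

b0 →J1
b1 →TF1
b2 →J2
b3 →I1
b4 →J3
b5 →J3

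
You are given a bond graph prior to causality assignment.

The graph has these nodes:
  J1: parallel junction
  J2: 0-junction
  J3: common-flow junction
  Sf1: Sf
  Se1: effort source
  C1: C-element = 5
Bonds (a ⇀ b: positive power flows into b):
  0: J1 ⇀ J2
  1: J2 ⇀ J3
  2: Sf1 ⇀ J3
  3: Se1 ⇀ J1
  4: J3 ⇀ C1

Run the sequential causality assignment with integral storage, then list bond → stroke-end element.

bond 0 stroke at J2
bond 1 stroke at J3
bond 2 stroke at Sf1
bond 3 stroke at J1
bond 4 stroke at J3

b2 →Sf1  (source Sf1 imposes f)
b3 →J1  (source Se1 imposes e)
b0 →J2  (0-jn J1 has e-setter on 3)
b1 →J3  (J2: bond 0 brought effort, rest push out)
b4 →J3  (J3 flow already set via bond 2)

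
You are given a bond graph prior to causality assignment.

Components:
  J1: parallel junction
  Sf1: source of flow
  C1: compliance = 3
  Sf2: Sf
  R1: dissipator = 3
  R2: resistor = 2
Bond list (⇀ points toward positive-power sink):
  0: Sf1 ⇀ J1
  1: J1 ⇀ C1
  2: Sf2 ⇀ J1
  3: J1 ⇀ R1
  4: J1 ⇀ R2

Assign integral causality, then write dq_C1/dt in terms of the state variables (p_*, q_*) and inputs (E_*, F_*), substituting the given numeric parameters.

bond 0 stroke→Sf1  (Sf1: flow source, stroke at near end)
bond 2 stroke→Sf2  (Sf2: flow source, stroke at near end)
bond 1 stroke→J1  (prefer integral on C1)
bond 3 stroke→R1  (0-jn J1 has e-setter on 1)
bond 4 stroke→R2  (J1 effort already set via bond 1)

dq_C1/dt = F_Sf1 + F_Sf2 - 5*q_C1/18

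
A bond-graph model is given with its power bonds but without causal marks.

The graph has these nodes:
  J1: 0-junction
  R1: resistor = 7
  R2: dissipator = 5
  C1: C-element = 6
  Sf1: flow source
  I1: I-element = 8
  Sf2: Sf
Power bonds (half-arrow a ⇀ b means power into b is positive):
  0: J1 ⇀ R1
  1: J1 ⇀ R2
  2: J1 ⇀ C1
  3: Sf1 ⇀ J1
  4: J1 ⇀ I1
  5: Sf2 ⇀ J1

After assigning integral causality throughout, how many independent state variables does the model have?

β3 |Sf1  (Sf1: flow source, stroke at near end)
β5 |Sf2  (Sf2: flow source, stroke at near end)
β2 |J1  (prefer integral on C1)
β0 |R1  (common-e at J1 fixed by 2)
β1 |R2  (0-jn J1 has e-setter on 2)
β4 |I1  (common-e at J1 fixed by 2)

2  (C1, I1 all integral)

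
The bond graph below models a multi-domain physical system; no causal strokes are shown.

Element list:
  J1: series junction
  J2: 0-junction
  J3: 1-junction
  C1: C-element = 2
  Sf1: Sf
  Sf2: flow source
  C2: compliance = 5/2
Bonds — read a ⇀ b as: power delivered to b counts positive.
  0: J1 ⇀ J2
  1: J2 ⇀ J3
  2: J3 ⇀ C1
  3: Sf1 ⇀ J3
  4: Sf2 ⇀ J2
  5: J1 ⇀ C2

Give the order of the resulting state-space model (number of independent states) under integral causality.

b3 →Sf1  (source Sf1 imposes f)
b4 →Sf2  (source Sf2 imposes f)
b1 →J3  (1-jn J3 has f-setter on 3)
b2 →J3  (common-f at J3 fixed by 3)
b0 →J2  (only one effort-in slot at J2)
b5 →J1  (common-f at J1 fixed by 0)

2  (C1, C2 all integral)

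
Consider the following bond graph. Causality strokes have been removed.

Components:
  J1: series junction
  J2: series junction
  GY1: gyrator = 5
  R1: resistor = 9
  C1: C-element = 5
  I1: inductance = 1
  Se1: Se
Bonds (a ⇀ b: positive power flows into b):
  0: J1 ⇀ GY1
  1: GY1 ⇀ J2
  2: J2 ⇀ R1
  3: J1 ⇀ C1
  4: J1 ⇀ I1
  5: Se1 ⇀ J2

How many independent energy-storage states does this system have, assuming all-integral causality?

#5 |J2  (Se1 (Se) sets effort on bond)
#3 |J1  (C1: C, integral causality)
#4 |I1  (I1 outputs flow p/I1)
#0 |J1  (J1 flow already set via bond 4)
#1 |J2  (GY GY1: same side as bond 0)
#2 |R1  (closing 1-jn rule on J2)

2  (C1, I1 all integral)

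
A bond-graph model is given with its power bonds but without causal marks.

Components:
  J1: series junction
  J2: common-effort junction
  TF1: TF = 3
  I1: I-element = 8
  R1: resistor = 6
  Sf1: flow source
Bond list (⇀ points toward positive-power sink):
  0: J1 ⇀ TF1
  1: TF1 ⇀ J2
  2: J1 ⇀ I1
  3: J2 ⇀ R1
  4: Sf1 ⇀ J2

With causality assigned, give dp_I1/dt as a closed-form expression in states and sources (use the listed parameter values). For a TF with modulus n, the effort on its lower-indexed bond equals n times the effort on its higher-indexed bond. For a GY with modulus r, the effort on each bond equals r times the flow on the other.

#4 →Sf1  (Sf1 fixes flow; stroke at Sf1)
#2 →I1  (I1: I, integral causality)
#0 →J1  (J1: bond 2 brought flow, rest push out)
#1 →TF1  (TF TF1: opposite of bond 0)
#3 →J2  (closing 0-jn rule on J2)

dp_I1/dt = -18*F_Sf1 - 27*p_I1/4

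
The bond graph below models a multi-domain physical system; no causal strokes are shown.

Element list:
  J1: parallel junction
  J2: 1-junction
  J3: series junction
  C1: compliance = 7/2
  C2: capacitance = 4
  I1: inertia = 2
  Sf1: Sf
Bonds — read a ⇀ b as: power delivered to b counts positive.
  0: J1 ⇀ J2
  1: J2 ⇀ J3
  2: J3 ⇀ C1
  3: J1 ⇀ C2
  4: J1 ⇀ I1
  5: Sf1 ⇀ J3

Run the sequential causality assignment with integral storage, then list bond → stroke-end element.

b5 →Sf1  (Sf1 fixes flow; stroke at Sf1)
b1 →J3  (J3: bond 5 brought flow, rest push out)
b2 →J3  (J3: bond 5 brought flow, rest push out)
b0 →J2  (common-f at J2 fixed by 1)
b3 →J1  (C2 outputs effort q/C2)
b4 →I1  (J1 effort already set via bond 3)

b0 stroke at J2
b1 stroke at J3
b2 stroke at J3
b3 stroke at J1
b4 stroke at I1
b5 stroke at Sf1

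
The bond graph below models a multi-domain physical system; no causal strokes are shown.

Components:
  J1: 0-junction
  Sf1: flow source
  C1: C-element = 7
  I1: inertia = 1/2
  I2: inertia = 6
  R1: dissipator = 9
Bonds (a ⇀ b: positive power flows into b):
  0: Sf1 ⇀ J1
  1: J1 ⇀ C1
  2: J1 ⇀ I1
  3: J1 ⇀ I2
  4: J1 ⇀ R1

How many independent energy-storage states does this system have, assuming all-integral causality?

3  (C1, I1, I2 all integral)

β0 →Sf1  (Sf1 fixes flow; stroke at Sf1)
β1 →J1  (C1 outputs effort q/C1)
β2 →I1  (J1 effort already set via bond 1)
β3 →I2  (J1 effort already set via bond 1)
β4 →R1  (J1 effort already set via bond 1)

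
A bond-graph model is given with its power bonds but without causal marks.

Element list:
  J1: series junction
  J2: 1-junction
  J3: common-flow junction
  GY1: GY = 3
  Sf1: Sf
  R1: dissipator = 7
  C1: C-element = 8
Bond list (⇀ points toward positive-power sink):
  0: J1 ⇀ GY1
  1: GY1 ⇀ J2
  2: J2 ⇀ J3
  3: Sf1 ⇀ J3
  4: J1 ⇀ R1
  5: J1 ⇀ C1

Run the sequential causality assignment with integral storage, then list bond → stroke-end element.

bond 0 stroke→J1
bond 1 stroke→J2
bond 2 stroke→J3
bond 3 stroke→Sf1
bond 4 stroke→R1
bond 5 stroke→J1

#3 →Sf1  (Sf1 (Sf) sets flow on bond)
#2 →J3  (J3: bond 3 brought flow, rest push out)
#1 →J2  (J2: bond 2 brought flow, rest push out)
#0 →J1  (GY1 both-in/both-out from 1)
#5 →J1  (C1 outputs effort q/C1)
#4 →R1  (closing 1-jn rule on J1)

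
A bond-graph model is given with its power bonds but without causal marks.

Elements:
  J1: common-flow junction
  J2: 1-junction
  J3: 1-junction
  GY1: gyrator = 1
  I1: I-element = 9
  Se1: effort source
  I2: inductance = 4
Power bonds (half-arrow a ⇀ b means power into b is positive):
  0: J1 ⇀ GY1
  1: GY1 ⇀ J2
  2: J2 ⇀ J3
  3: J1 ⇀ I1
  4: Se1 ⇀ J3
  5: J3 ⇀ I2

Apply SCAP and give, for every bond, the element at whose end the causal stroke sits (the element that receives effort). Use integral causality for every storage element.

bond 4 stroke at J3  (Se1 (Se) sets effort on bond)
bond 3 stroke at I1  (I1: I, integral causality)
bond 0 stroke at J1  (1-jn J1 has f-setter on 3)
bond 1 stroke at J2  (GY1 both-in/both-out from 0)
bond 2 stroke at J3  (J2 needs exactly one f-in)
bond 5 stroke at I2  (only one flow-in slot at J3)

#0 stroke→J1
#1 stroke→J2
#2 stroke→J3
#3 stroke→I1
#4 stroke→J3
#5 stroke→I2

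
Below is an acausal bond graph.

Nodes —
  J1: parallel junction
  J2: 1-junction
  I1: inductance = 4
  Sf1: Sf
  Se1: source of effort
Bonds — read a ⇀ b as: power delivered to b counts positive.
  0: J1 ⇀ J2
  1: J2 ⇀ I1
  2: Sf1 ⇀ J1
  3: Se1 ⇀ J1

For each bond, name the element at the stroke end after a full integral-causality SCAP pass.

bond 2 |Sf1  (Sf1 (Sf) sets flow on bond)
bond 3 |J1  (Se1: effort source, stroke at far end)
bond 0 |J2  (J1: bond 3 brought effort, rest push out)
bond 1 |I1  (closing 1-jn rule on J2)

β0 stroke at J2
β1 stroke at I1
β2 stroke at Sf1
β3 stroke at J1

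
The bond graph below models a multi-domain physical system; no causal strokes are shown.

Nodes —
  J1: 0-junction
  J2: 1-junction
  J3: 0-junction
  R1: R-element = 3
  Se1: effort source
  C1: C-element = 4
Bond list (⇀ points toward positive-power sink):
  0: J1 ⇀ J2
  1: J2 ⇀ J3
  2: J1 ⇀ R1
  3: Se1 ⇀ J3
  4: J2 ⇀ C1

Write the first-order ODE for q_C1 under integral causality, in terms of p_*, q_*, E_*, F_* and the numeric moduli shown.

dq_C1/dt = -E_Se1/3 - q_C1/12

b3 stroke at J3  (Se1 fixes effort; stroke away)
b1 stroke at J2  (J3: bond 3 brought effort, rest push out)
b4 stroke at J2  (C1: C, integral causality)
b0 stroke at J1  (only one flow-in slot at J2)
b2 stroke at R1  (J1 effort already set via bond 0)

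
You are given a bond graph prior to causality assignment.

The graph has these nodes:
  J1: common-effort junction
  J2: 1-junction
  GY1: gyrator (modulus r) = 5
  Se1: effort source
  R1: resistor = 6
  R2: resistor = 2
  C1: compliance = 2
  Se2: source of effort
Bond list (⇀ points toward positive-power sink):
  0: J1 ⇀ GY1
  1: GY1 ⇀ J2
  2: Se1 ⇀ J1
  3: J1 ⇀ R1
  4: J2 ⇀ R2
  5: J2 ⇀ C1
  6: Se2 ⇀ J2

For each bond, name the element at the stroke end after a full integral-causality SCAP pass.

bond 2 |J1  (Se1 (Se) sets effort on bond)
bond 6 |J2  (Se2 fixes effort; stroke away)
bond 0 |GY1  (J1 effort already set via bond 2)
bond 3 |R1  (J1 effort already set via bond 2)
bond 1 |GY1  (GY1 both-in/both-out from 0)
bond 4 |J2  (J2: bond 1 brought flow, rest push out)
bond 5 |J2  (1-jn J2 has f-setter on 1)

bond 0 |GY1
bond 1 |GY1
bond 2 |J1
bond 3 |R1
bond 4 |J2
bond 5 |J2
bond 6 |J2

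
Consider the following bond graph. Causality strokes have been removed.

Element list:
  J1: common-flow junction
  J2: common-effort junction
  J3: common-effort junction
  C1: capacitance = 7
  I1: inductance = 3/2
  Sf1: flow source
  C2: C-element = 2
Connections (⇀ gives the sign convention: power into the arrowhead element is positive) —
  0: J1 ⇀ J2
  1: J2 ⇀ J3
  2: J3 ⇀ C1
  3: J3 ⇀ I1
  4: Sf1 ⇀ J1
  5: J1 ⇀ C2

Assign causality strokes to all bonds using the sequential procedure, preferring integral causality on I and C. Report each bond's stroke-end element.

bond 0 stroke at J1
bond 1 stroke at J2
bond 2 stroke at J3
bond 3 stroke at I1
bond 4 stroke at Sf1
bond 5 stroke at J1

bond 4 stroke at Sf1  (source Sf1 imposes f)
bond 0 stroke at J1  (J1 flow already set via bond 4)
bond 5 stroke at J1  (J1: bond 4 brought flow, rest push out)
bond 1 stroke at J2  (only one effort-in slot at J2)
bond 2 stroke at J3  (C1 outputs effort q/C1)
bond 3 stroke at I1  (0-jn J3 has e-setter on 2)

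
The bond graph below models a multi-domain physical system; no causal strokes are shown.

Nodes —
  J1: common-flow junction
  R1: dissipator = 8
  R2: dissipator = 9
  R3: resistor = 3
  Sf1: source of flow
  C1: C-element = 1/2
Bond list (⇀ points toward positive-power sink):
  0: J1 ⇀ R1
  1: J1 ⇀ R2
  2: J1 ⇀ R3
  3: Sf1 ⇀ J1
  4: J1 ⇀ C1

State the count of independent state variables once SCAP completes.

#3 stroke→Sf1  (Sf1 (Sf) sets flow on bond)
#0 stroke→J1  (J1 flow already set via bond 3)
#1 stroke→J1  (common-f at J1 fixed by 3)
#2 stroke→J1  (J1: bond 3 brought flow, rest push out)
#4 stroke→J1  (common-f at J1 fixed by 3)

1  (C1 all integral)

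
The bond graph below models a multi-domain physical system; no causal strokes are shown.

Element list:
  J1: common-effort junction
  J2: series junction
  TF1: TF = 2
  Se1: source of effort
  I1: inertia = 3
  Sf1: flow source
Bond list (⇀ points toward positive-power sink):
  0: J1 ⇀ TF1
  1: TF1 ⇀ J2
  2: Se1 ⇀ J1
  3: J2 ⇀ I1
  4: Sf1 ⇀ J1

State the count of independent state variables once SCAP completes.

1  (I1 all integral)

bond 2 →J1  (source Se1 imposes e)
bond 4 →Sf1  (source Sf1 imposes f)
bond 0 →TF1  (J1 effort already set via bond 2)
bond 1 →J2  (TF TF1: opposite of bond 0)
bond 3 →I1  (J2 needs exactly one f-in)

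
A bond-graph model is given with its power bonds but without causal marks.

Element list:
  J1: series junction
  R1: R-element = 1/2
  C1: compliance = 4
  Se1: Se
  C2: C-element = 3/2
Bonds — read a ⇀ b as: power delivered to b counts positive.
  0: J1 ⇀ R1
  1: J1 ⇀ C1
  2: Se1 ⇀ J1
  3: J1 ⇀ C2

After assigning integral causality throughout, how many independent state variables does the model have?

2  (C1, C2 all integral)

b2 |J1  (source Se1 imposes e)
b1 |J1  (C1 outputs effort q/C1)
b3 |J1  (prefer integral on C2)
b0 |R1  (J1 needs exactly one f-in)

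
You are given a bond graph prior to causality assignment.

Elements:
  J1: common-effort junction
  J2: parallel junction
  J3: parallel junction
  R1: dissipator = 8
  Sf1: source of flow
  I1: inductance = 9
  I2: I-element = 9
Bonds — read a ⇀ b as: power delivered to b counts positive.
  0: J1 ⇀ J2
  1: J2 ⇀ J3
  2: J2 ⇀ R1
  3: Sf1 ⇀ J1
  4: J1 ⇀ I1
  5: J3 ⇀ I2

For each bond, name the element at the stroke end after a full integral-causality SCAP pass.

#3 stroke→Sf1  (Sf1 (Sf) sets flow on bond)
#4 stroke→I1  (prefer integral on I1)
#0 stroke→J1  (J1 needs exactly one e-in)
#5 stroke→I2  (I2 integral (f out))
#1 stroke→J3  (J3 needs exactly one e-in)
#2 stroke→J2  (only one effort-in slot at J2)

b0 |J1
b1 |J3
b2 |J2
b3 |Sf1
b4 |I1
b5 |I2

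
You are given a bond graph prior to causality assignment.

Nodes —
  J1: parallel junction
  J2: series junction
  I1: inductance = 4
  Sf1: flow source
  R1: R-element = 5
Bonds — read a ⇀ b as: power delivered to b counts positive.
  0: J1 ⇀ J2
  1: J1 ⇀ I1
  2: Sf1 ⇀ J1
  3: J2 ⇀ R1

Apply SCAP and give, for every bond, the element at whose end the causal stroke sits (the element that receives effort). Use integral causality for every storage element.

bond 0 →J1
bond 1 →I1
bond 2 →Sf1
bond 3 →J2

β2 stroke→Sf1  (source Sf1 imposes f)
β1 stroke→I1  (prefer integral on I1)
β0 stroke→J1  (J1: last free bond brings effort in)
β3 stroke→J2  (common-f at J2 fixed by 0)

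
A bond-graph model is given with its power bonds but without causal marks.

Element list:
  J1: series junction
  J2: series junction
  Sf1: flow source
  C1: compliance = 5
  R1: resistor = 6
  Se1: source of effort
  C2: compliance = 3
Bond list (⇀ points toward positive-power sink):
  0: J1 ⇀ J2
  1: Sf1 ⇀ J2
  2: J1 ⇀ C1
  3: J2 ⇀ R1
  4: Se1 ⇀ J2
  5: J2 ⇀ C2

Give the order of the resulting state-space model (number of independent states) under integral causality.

2  (C1, C2 all integral)

b1 stroke→Sf1  (source Sf1 imposes f)
b4 stroke→J2  (Se1: effort source, stroke at far end)
b0 stroke→J2  (common-f at J2 fixed by 1)
b3 stroke→J2  (J2 flow already set via bond 1)
b5 stroke→J2  (1-jn J2 has f-setter on 1)
b2 stroke→J1  (1-jn J1 has f-setter on 0)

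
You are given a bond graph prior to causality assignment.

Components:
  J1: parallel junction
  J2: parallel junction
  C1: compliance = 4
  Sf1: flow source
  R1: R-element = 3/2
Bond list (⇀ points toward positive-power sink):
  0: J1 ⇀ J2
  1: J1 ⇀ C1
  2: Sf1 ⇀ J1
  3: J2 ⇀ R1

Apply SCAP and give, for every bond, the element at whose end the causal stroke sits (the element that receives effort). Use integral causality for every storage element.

β2 stroke→Sf1  (Sf1 (Sf) sets flow on bond)
β1 stroke→J1  (C1: C, integral causality)
β0 stroke→J2  (common-e at J1 fixed by 1)
β3 stroke→R1  (J2: bond 0 brought effort, rest push out)

b0 stroke→J2
b1 stroke→J1
b2 stroke→Sf1
b3 stroke→R1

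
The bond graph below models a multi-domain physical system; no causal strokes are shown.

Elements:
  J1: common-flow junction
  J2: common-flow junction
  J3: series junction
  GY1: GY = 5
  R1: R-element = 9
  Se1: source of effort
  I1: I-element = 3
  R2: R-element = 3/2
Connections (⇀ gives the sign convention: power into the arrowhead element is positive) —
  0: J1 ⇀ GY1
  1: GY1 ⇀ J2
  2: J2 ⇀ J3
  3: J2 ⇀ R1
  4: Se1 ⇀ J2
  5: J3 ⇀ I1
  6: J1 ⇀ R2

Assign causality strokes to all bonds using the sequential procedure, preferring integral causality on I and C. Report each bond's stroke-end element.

bond 0 stroke→J1
bond 1 stroke→J2
bond 2 stroke→J3
bond 3 stroke→J2
bond 4 stroke→J2
bond 5 stroke→I1
bond 6 stroke→R2

#4 →J2  (source Se1 imposes e)
#5 →I1  (I1 integral (f out))
#2 →J3  (common-f at J3 fixed by 5)
#1 →J2  (1-jn J2 has f-setter on 2)
#3 →J2  (J2: bond 2 brought flow, rest push out)
#0 →J1  (GY1 both-in/both-out from 1)
#6 →R2  (only one flow-in slot at J1)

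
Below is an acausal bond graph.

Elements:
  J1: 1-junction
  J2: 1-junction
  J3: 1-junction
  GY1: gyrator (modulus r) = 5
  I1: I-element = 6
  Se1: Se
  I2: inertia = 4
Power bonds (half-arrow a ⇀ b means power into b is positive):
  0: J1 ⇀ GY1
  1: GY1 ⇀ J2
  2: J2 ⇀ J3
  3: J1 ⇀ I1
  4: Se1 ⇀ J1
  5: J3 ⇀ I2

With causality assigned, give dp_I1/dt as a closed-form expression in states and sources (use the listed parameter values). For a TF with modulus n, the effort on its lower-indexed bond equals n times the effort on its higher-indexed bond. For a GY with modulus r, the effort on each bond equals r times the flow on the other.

β4 →J1  (Se1: effort source, stroke at far end)
β3 →I1  (I1 integral (f out))
β0 →J1  (J1: bond 3 brought flow, rest push out)
β1 →J2  (GY1: gyrator matches bond 0)
β2 →J3  (only one flow-in slot at J2)
β5 →I2  (only one flow-in slot at J3)

dp_I1/dt = E_Se1 - 5*p_I2/4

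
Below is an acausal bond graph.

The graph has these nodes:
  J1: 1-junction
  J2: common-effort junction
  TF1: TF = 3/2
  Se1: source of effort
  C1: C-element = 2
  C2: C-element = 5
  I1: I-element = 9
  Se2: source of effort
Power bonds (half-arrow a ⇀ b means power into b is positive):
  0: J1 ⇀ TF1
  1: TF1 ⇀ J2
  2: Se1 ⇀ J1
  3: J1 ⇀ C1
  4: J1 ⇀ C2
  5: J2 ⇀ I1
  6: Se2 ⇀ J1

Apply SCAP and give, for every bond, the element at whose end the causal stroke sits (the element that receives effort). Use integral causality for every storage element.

b0 →TF1
b1 →J2
b2 →J1
b3 →J1
b4 →J1
b5 →I1
b6 →J1

b2 stroke→J1  (Se1 (Se) sets effort on bond)
b6 stroke→J1  (source Se2 imposes e)
b3 stroke→J1  (C1: C, integral causality)
b4 stroke→J1  (prefer integral on C2)
b0 stroke→TF1  (only one flow-in slot at J1)
b1 stroke→J2  (TF1: transformer flips bond 0)
b5 stroke→I1  (common-e at J2 fixed by 1)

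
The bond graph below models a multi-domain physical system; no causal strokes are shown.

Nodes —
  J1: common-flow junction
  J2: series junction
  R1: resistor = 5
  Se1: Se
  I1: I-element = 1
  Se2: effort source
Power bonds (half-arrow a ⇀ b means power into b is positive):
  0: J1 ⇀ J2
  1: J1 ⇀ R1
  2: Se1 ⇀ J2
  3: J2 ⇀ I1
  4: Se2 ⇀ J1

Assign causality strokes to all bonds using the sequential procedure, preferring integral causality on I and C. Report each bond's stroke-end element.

β2 →J2  (source Se1 imposes e)
β4 →J1  (Se2: effort source, stroke at far end)
β3 →I1  (I1 integral (f out))
β0 →J2  (1-jn J2 has f-setter on 3)
β1 →J1  (J1: bond 0 brought flow, rest push out)

β0 →J2
β1 →J1
β2 →J2
β3 →I1
β4 →J1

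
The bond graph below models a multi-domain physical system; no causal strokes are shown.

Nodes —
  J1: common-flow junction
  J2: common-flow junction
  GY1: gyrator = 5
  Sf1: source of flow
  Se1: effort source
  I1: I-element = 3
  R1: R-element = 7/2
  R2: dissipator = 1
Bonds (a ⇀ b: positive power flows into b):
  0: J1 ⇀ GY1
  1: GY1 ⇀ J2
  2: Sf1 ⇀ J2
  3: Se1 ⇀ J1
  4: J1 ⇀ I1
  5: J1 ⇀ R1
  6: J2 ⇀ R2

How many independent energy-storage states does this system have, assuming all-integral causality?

1  (I1 all integral)

b2 |Sf1  (Sf1 fixes flow; stroke at Sf1)
b3 |J1  (Se1 (Se) sets effort on bond)
b1 |J2  (1-jn J2 has f-setter on 2)
b6 |J2  (J2: bond 2 brought flow, rest push out)
b0 |J1  (GY1 both-in/both-out from 1)
b4 |I1  (I1 integral (f out))
b5 |J1  (J1: bond 4 brought flow, rest push out)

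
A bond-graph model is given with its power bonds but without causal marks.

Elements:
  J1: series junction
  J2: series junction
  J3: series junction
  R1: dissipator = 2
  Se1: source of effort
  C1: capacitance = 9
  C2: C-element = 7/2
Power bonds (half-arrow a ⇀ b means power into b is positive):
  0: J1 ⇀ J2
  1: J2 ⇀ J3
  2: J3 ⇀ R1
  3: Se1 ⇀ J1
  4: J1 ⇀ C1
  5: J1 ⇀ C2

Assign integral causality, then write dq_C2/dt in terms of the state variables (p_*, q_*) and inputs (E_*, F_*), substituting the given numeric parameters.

dq_C2/dt = E_Se1/2 - q_C1/18 - q_C2/7

β3 stroke→J1  (source Se1 imposes e)
β4 stroke→J1  (C1: C, integral causality)
β5 stroke→J1  (C2: C, integral causality)
β0 stroke→J2  (closing 1-jn rule on J1)
β1 stroke→J3  (J2 needs exactly one f-in)
β2 stroke→R1  (only one flow-in slot at J3)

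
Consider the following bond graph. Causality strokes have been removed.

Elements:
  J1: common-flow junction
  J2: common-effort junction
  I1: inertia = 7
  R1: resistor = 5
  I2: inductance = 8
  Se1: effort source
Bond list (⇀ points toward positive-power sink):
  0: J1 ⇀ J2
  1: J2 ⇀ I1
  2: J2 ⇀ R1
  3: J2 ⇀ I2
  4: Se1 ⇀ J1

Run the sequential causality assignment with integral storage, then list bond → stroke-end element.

b4 |J1  (source Se1 imposes e)
b0 |J2  (closing 1-jn rule on J1)
b1 |I1  (common-e at J2 fixed by 0)
b2 |R1  (J2: bond 0 brought effort, rest push out)
b3 |I2  (J2: bond 0 brought effort, rest push out)

bond 0 →J2
bond 1 →I1
bond 2 →R1
bond 3 →I2
bond 4 →J1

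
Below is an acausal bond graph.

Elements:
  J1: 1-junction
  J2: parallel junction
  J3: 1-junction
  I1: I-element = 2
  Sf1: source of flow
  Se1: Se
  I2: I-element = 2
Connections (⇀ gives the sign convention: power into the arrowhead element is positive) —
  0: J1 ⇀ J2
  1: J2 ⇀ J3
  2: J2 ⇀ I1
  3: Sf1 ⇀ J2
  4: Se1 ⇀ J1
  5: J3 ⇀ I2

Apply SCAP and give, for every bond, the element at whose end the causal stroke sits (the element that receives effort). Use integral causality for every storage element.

b0 →J2
b1 →J3
b2 →I1
b3 →Sf1
b4 →J1
b5 →I2

bond 3 stroke at Sf1  (Sf1: flow source, stroke at near end)
bond 4 stroke at J1  (source Se1 imposes e)
bond 0 stroke at J2  (closing 1-jn rule on J1)
bond 1 stroke at J3  (J2: bond 0 brought effort, rest push out)
bond 2 stroke at I1  (common-e at J2 fixed by 0)
bond 5 stroke at I2  (closing 1-jn rule on J3)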